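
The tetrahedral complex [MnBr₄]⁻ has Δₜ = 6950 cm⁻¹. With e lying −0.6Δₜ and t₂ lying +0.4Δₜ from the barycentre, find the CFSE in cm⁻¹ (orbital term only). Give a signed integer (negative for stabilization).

Each Br⁻ contributes -1; 4 × (-1) = -4. With overall charge -1, Mn is in the +3 oxidation state.
Mn³⁺: group 7, so d-count = 7 − 3 = 4.
Tetrahedral splitting is small, so the complex is high-spin.
Electron filling gives e² t₂².
CFSE(orbital) = 2×(-0.6Δₜ) + 2×(0.4Δₜ) = -0.4Δₜ; with Δₜ = 6950 cm⁻¹ that is -2780 cm⁻¹.

-2780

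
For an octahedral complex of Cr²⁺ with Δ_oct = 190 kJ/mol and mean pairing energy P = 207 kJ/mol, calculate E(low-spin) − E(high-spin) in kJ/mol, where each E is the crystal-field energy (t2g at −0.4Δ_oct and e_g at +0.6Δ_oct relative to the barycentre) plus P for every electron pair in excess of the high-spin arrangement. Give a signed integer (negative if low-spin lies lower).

Group 6 minus oxidation state +2 gives a d⁴ configuration for Cr²⁺.
High-spin: t2g^3 e_g^1, CFSE = -0.6Δ_oct = -114 kJ/mol.
Low-spin t2g^4 e_g^0 gives -1.6Δ_oct = -304 kJ/mol, but forming 1 extra pair costs 1P = 207 kJ/mol, so E(LS) = -304 + 207 = -97 kJ/mol.
Thus E(LS) − E(HS) = 17 kJ/mol.

17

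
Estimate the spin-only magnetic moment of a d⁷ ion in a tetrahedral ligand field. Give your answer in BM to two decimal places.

3.87 BM

Tetrahedral fields are weak (Δₜ ≈ 4/9 Δₒ), so electrons fill high-spin.
Configuration: e⁴ t₂³ → 3 unpaired electrons.
μ(spin-only) = √[3(3+2)] = √15 ≈ 3.87 BM.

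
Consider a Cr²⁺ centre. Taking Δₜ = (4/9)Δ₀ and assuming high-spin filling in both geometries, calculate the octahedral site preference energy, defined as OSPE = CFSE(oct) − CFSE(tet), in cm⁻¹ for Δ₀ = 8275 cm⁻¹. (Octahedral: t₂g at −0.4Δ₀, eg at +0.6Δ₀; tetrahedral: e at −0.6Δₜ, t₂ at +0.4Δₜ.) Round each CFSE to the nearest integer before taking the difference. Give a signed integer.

Cr sits in group 6; removing 2 electrons leaves Cr²⁺ with 6 − 2 = 4 d electrons.
Octahedral (high-spin): t2g^3 e_g^1, CFSE = 3(−0.4) + 1(+0.6) = -0.6Δ₀ = -0.6 × 8275 = -4965 cm⁻¹.
Tetrahedral e^2 t2^2 gives -0.4Δₜ = -0.4 × (4/9) × 8275 = -1471 cm⁻¹.
Subtracting, OSPE = -4965 − (-1471) = -3494 cm⁻¹.

-3494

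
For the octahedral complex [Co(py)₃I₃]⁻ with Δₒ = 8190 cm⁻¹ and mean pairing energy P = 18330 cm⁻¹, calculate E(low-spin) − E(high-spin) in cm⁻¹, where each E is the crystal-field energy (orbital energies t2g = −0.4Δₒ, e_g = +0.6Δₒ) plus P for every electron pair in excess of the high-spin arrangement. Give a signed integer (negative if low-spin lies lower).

10140

Ligand charges: 3×(+0) from py and 3×(-1) from I⁻ sum to -3; with overall charge -1, Co is +2.
Group 9 minus oxidation state +2 gives a d⁷ configuration for Co²⁺.
High-spin d⁷ fills as t2g^5 e_g^2 with CFSE 5(−0.4) + 2(+0.6) = -0.8Δₒ = -6552 cm⁻¹.
For low-spin the configuration is t2g^6 e_g^1: orbital energy -1.8 × 8190 = -14742 cm⁻¹, and 1 additional pair relative to high-spin adds 18330 cm⁻¹, giving 3588 cm⁻¹.
E(LS) − E(HS) = 3588 − (-6552) = 10140 cm⁻¹.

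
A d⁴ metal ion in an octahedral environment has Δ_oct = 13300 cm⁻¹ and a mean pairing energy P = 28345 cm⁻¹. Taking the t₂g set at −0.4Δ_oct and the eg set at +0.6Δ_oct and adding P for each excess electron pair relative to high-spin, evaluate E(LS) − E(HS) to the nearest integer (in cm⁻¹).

15045

High-spin: t₂g³ eg¹, CFSE = -0.6Δ_oct = -7980 cm⁻¹.
Low-spin: t₂g⁴ eg⁰, orbital CFSE = -1.6Δ_oct = -21280 cm⁻¹; plus 1 excess pair × P = +28345 cm⁻¹; total 7065 cm⁻¹.
E(LS) − E(HS) = 7065 − (-7980) = 15045 cm⁻¹.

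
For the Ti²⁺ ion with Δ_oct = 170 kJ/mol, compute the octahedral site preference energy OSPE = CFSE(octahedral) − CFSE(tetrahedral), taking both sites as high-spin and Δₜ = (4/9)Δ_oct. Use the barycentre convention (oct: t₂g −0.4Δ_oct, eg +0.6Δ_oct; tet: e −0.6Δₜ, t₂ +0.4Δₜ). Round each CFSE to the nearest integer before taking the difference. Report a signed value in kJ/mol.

-45

Ti sits in group 4; removing 2 electrons leaves Ti²⁺ with 4 − 2 = 2 d electrons.
Octahedral high-spin t2g^2 e_g^0: CFSE = -0.8 × 170 = -136 kJ/mol.
Tetrahedral e^2 t2^0 gives -1.2Δₜ = -1.2 × (4/9) × 170 = -91 kJ/mol.
OSPE = -136 − (-91) = -45 kJ/mol.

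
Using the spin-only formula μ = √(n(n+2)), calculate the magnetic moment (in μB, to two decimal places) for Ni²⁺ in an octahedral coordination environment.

Ni sits in group 10; removing 2 electrons leaves Ni²⁺ with 10 − 2 = 8 d electrons.
Configuration: t₂g⁶ eg² → 2 unpaired electrons.
μ(spin-only) = √[2(2+2)] = √8 ≈ 2.83 μB.

2.83 μB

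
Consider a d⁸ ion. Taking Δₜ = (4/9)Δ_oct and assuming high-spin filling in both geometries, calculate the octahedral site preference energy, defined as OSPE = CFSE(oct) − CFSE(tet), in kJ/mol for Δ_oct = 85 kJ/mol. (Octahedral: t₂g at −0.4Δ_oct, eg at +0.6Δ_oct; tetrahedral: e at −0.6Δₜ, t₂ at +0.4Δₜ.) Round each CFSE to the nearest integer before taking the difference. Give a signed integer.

-72

Octahedral high-spin t₂g⁶ eg²: CFSE = -1.2 × 85 = -102 kJ/mol.
Tetrahedral e⁴ t₂⁴ gives -0.8Δₜ = -0.8 × (4/9) × 85 = -30 kJ/mol.
OSPE = CFSE(oct) − CFSE(tet) = -102 − (-30) = -72 kJ/mol.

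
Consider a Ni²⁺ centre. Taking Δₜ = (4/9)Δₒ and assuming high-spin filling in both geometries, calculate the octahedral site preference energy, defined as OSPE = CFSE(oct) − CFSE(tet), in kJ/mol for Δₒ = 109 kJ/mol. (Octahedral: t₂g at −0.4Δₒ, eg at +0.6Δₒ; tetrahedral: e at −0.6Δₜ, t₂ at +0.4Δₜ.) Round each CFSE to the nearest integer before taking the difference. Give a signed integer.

Ni sits in group 10; removing 2 electrons leaves Ni²⁺ with 10 − 2 = 8 d electrons.
Octahedral (high-spin): t₂g⁶ eg², CFSE = 6(−0.4) + 2(+0.6) = -1.2Δₒ = -1.2 × 109 = -131 kJ/mol.
In a tetrahedral site the filling is e⁴ t₂⁴: CFSE(tet) = -0.8Δₜ = -0.8 × (4/9)(109) = -39 kJ/mol.
OSPE = CFSE(oct) − CFSE(tet) = -131 − (-39) = -92 kJ/mol.

-92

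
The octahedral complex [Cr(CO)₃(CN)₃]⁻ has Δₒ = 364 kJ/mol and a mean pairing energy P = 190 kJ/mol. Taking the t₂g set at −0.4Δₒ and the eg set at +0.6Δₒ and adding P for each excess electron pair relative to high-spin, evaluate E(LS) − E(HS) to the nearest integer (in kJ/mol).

-174

Ligand charges: 3×(+0) from CO and 3×(-1) from CN⁻ sum to -3; with overall charge -1, Cr is +2.
Cr²⁺: group 6, so d-count = 6 − 2 = 4.
In the high-spin limit (t₂g³ eg¹) the orbital term is -0.6Δₒ = -218 kJ/mol, with no excess pairing.
Low-spin t₂g⁴ eg⁰ gives -1.6Δₒ = -582 kJ/mol, but forming 1 extra pair costs 1P = 190 kJ/mol, so E(LS) = -582 + 190 = -392 kJ/mol.
E(LS) − E(HS) = -392 − (-218) = -174 kJ/mol.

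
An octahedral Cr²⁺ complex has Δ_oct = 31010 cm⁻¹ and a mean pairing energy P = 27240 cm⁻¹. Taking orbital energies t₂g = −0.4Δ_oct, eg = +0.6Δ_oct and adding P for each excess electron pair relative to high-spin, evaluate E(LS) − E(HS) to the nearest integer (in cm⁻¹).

-3770

Cr is in group 6, so Cr²⁺ is d⁴ (6 − 2 = 4).
High-spin d⁴ fills as t₂g³ eg¹ with CFSE 3(−0.4) + 1(+0.6) = -0.6Δ_oct = -18606 cm⁻¹.
Low-spin: t₂g⁴ eg⁰, orbital CFSE = -1.6Δ_oct = -49616 cm⁻¹; plus 1 excess pair × P = +27240 cm⁻¹; total -22376 cm⁻¹.
E(LS) − E(HS) = -22376 − (-18606) = -3770 cm⁻¹.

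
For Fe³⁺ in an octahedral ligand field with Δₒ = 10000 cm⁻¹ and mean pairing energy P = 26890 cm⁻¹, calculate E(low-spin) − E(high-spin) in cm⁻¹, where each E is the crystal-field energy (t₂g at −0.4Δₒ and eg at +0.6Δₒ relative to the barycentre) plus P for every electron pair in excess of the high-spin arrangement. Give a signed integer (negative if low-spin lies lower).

Fe sits in group 8; removing 3 electrons leaves Fe³⁺ with 8 − 3 = 5 d electrons.
High-spin d⁵ fills as t₂g³ eg² with CFSE 3(−0.4) + 2(+0.6) = 0.0Δₒ = 0 cm⁻¹.
Low-spin t₂g⁵ eg⁰ gives -2.0Δₒ = -20000 cm⁻¹, but forming 2 extra pairs costs 2P = 53780 cm⁻¹, so E(LS) = -20000 + 53780 = 33780 cm⁻¹.
Thus E(LS) − E(HS) = 33780 cm⁻¹.

33780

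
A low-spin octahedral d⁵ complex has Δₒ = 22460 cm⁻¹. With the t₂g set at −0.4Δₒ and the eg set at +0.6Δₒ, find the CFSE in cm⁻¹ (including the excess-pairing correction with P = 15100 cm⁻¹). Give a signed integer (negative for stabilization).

The d⁵ electrons fill as t₂g⁵ eg⁰.
CFSE(orbital) = 5×(-0.4Δₒ) + 0×(0.6Δₒ) = -2.0Δₒ; with Δₒ = 22460 cm⁻¹ that is -44920 cm⁻¹.
High-spin d⁵ would be t₂g³ eg² with 0 pairs; low-spin has 2, so 2 excess pairs cost +2P = +30200 cm⁻¹.
Net CFSE = -44920 + 30200 = -14720 cm⁻¹.

-14720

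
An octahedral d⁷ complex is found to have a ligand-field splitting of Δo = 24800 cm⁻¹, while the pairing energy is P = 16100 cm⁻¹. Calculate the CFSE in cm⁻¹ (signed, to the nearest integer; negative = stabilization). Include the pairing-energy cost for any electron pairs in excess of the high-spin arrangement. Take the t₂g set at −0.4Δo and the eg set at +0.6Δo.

-28540

Here Δo > P (24800 > 16100), so the low-spin state is favoured.
That gives t₂g⁶ eg¹.
Orbital CFSE = -1.8Δo = -1.8 × 24800 = -44640 cm⁻¹.
Excess pairs vs high-spin: 3 − 2 = 1; pairing cost = +16100 cm⁻¹.
Net CFSE = -44640 + 16100 = -28540 cm⁻¹.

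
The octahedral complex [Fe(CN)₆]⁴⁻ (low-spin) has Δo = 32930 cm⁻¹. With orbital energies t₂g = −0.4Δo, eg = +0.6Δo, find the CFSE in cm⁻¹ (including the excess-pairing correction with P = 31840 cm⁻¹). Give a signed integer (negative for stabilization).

Each CN⁻ contributes -1; 6 × (-1) = -6. With overall charge -4, Fe is in the +2 oxidation state.
Fe is in group 8, so Fe²⁺ is d⁶ (8 − 2 = 6).
Electron filling gives t₂g⁶ eg⁰.
Orbital CFSE = 6(-0.4) + 0(0.6) = -2.4Δo = -2.4 × 32930 = -79032 cm⁻¹.
Relative to high-spin t₂g⁴ eg² (1 paired), the low-spin configuration has 2 additional pairs, contributing +2 × 31840 = +63680 cm⁻¹.
Combining: -79032 + 63680 = -15352 cm⁻¹.

-15352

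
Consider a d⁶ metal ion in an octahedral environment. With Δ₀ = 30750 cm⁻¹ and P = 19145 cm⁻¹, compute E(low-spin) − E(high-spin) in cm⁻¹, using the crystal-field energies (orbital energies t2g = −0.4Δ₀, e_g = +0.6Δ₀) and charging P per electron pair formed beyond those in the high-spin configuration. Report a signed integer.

High-spin: t2g^4 e_g^2, CFSE = -0.4Δ₀ = -12300 cm⁻¹.
Low-spin t2g^6 e_g^0 gives -2.4Δ₀ = -73800 cm⁻¹, but forming 2 extra pairs costs 2P = 38290 cm⁻¹, so E(LS) = -73800 + 38290 = -35510 cm⁻¹.
E(LS) − E(HS) = -35510 − (-12300) = -23210 cm⁻¹.

-23210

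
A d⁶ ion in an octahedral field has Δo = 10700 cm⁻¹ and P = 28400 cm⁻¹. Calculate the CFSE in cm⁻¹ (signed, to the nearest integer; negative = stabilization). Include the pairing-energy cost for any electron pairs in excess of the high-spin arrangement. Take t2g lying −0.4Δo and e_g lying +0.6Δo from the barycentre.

-4280

Since Δo = 10700 cm⁻¹ < P = 28400 cm⁻¹, the complex adopts the high-spin configuration.
That gives t2g^4 e_g^2.
Orbital CFSE = -0.4Δo = -0.4 × 10700 = -4280 cm⁻¹.
High-spin has no excess pairs, so no pairing correction applies.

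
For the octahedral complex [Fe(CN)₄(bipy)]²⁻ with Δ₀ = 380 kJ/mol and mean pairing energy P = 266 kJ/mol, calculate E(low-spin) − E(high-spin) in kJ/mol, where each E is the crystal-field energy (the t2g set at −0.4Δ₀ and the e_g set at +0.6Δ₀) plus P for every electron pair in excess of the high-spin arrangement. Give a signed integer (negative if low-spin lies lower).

-228

Ligand charges: 4×(-1) from CN⁻ and 1×(+0) from bipy sum to -4; with overall charge -2, Fe is +2.
Fe sits in group 8; removing 2 electrons leaves Fe²⁺ with 8 − 2 = 6 d electrons.
High-spin: t2g^4 e_g^2, CFSE = -0.4Δ₀ = -152 kJ/mol.
Low-spin t2g^6 e_g^0 gives -2.4Δ₀ = -912 kJ/mol, but forming 2 extra pairs costs 2P = 532 kJ/mol, so E(LS) = -912 + 532 = -380 kJ/mol.
The difference is -380 − (-152) = -228 kJ/mol, so low-spin lies lower.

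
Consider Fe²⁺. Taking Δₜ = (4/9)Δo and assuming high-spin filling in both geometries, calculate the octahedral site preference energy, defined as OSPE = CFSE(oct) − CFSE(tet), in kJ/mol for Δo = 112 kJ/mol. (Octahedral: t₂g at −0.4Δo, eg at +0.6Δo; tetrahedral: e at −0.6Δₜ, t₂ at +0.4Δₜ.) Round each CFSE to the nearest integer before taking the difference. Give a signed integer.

-15

Fe is in group 8, so Fe²⁺ is d⁶ (8 − 2 = 6).
Octahedral high-spin t2g^4 e_g^2: CFSE = -0.4 × 112 = -45 kJ/mol.
In a tetrahedral site the filling is e^3 t2^3: CFSE(tet) = -0.6Δₜ = -0.6 × (4/9)(112) = -30 kJ/mol.
OSPE = -45 − (-30) = -15 kJ/mol.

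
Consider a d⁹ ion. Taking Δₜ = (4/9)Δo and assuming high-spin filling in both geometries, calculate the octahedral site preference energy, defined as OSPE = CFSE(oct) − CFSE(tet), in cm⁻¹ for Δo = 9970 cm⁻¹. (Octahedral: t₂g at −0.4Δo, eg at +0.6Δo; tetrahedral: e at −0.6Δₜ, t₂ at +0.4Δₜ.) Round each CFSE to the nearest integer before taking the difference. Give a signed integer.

-4210

In an octahedral site d⁹ (HS) is t₂g⁶ eg³, giving CFSE(oct) = -0.6Δo = -5982 cm⁻¹.
Tetrahedral: e⁴ t₂⁵, CFSE = 4(−0.6) + 5(+0.4) = -0.4Δₜ = -0.4 × (4/9) × 9970 = -1772 cm⁻¹.
OSPE = CFSE(oct) − CFSE(tet) = -5982 − (-1772) = -4210 cm⁻¹.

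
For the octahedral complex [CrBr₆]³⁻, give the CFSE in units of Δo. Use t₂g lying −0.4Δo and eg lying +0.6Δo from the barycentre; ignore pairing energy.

-1.2 Δo

Each Br⁻ contributes -1; 6 × (-1) = -6. With overall charge -3, Cr is in the +3 oxidation state.
Group 6 minus oxidation state +3 gives a d³ configuration for Cr³⁺.
Configuration: t₂g³ eg⁰.
CFSE = 3(-0.4Δo) + 0(0.6Δo) = -1.2Δo + 0.0Δo = -1.2Δo.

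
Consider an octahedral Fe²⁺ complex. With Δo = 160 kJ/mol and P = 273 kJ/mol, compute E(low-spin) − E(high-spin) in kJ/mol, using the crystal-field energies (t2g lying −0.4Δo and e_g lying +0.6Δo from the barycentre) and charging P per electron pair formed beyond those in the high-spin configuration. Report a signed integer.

226

Fe sits in group 8; removing 2 electrons leaves Fe²⁺ with 8 − 2 = 6 d electrons.
High-spin: t2g^4 e_g^2, CFSE = -0.4Δo = -64 kJ/mol.
For low-spin the configuration is t2g^6 e_g^0: orbital energy -2.4 × 160 = -384 kJ/mol, and 2 additional pairs relative to high-spin add 546 kJ/mol, giving 162 kJ/mol.
Thus E(LS) − E(HS) = 226 kJ/mol.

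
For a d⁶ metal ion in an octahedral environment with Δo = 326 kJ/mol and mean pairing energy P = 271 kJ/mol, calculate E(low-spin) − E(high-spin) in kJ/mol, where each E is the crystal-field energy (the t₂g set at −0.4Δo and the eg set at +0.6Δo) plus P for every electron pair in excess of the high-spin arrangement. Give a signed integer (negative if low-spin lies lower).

In the high-spin limit (t₂g⁴ eg²) the orbital term is -0.4Δo = -130 kJ/mol, with no excess pairing.
Low-spin t₂g⁶ eg⁰ gives -2.4Δo = -782 kJ/mol, but forming 2 extra pairs costs 2P = 542 kJ/mol, so E(LS) = -782 + 542 = -240 kJ/mol.
Thus E(LS) − E(HS) = -110 kJ/mol.

-110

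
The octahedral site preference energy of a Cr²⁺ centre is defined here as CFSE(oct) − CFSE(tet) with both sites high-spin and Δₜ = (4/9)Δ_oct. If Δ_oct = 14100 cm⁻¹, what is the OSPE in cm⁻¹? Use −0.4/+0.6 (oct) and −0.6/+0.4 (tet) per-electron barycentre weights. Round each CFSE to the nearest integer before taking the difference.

Cr²⁺: group 6, so d-count = 6 − 2 = 4.
Octahedral high-spin t₂g³ eg¹: CFSE = -0.6 × 14100 = -8460 cm⁻¹.
In a tetrahedral site the filling is e² t₂²: CFSE(tet) = -0.4Δₜ = -0.4 × (4/9)(14100) = -2507 cm⁻¹.
OSPE = CFSE(oct) − CFSE(tet) = -8460 − (-2507) = -5953 cm⁻¹.

-5953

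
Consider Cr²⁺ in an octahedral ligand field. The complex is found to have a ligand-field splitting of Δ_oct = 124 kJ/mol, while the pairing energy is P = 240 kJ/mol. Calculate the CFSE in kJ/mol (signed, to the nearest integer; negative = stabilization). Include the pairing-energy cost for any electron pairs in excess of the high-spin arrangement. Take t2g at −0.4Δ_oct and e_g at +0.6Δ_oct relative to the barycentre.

-74

Group 6 minus oxidation state +2 gives a d⁴ configuration for Cr²⁺.
Since Δ_oct = 124 kJ/mol < P = 240 kJ/mol, the complex adopts the high-spin configuration.
Filling d⁴ accordingly: t2g^3 e_g^1.
Orbital CFSE = -0.6Δ_oct = -0.6 × 124 = -74 kJ/mol.
High-spin has no excess pairs, so no pairing correction applies.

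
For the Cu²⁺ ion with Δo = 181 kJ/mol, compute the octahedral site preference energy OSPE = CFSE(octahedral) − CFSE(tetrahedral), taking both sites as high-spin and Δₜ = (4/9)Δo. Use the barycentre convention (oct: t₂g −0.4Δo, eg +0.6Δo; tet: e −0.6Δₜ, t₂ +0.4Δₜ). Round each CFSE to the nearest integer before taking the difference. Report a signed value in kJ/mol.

-77

Cu is in group 11, so Cu²⁺ is d⁹ (11 − 2 = 9).
In an octahedral site d⁹ (HS) is t2g^6 e_g^3, giving CFSE(oct) = -0.6Δo = -109 kJ/mol.
Tetrahedral: e^4 t2^5, CFSE = 4(−0.6) + 5(+0.4) = -0.4Δₜ = -0.4 × (4/9) × 181 = -32 kJ/mol.
OSPE = CFSE(oct) − CFSE(tet) = -109 − (-32) = -77 kJ/mol.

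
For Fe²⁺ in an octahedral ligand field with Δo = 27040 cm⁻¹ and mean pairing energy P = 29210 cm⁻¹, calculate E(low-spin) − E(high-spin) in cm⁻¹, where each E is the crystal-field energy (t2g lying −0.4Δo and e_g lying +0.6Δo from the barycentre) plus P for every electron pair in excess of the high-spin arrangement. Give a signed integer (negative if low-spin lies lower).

4340

Fe is in group 8, so Fe²⁺ is d⁶ (8 − 2 = 6).
High-spin: t2g^4 e_g^2, CFSE = -0.4Δo = -10816 cm⁻¹.
For low-spin the configuration is t2g^6 e_g^0: orbital energy -2.4 × 27040 = -64896 cm⁻¹, and 2 additional pairs relative to high-spin add 58420 cm⁻¹, giving -6476 cm⁻¹.
Thus E(LS) − E(HS) = 4340 cm⁻¹.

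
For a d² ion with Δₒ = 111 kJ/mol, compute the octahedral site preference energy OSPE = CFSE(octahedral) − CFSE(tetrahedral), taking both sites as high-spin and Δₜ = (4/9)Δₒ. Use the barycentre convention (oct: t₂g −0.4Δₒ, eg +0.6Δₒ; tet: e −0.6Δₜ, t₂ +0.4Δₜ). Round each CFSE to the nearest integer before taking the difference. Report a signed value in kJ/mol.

-30

Octahedral (high-spin): t₂g² eg⁰, CFSE = 2(−0.4) + 0(+0.6) = -0.8Δₒ = -0.8 × 111 = -89 kJ/mol.
In a tetrahedral site the filling is e² t₂⁰: CFSE(tet) = -1.2Δₜ = -1.2 × (4/9)(111) = -59 kJ/mol.
OSPE = -89 − (-59) = -30 kJ/mol.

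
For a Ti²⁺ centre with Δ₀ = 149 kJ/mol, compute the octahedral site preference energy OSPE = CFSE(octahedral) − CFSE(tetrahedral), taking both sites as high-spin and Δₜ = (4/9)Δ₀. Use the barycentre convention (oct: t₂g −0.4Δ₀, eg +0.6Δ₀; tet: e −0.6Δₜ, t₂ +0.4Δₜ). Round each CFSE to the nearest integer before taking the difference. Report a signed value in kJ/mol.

Ti²⁺: group 4, so d-count = 4 − 2 = 2.
In an octahedral site d² (HS) is t₂g² eg⁰, giving CFSE(oct) = -0.8Δ₀ = -119 kJ/mol.
Tetrahedral e² t₂⁰ gives -1.2Δₜ = -1.2 × (4/9) × 149 = -79 kJ/mol.
Subtracting, OSPE = -119 − (-79) = -40 kJ/mol.

-40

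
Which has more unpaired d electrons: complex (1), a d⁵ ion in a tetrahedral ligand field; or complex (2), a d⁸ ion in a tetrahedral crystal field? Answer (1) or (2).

(1)

(1): With tetrahedral geometry the complex is necessarily high-spin; e² t₂³ → 5 unpaired.
(2): Tetrahedral fields are weak (Δₜ ≈ 4/9 Δₒ), so electrons fill high-spin; e^4 t2^4 → 2 unpaired.
So (1) has more unpaired electrons.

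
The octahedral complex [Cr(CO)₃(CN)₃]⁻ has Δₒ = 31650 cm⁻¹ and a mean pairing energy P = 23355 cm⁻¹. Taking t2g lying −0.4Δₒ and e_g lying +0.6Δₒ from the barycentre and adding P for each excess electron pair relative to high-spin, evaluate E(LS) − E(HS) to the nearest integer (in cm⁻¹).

-8295

Ligand charges: 3×(+0) from CO and 3×(-1) from CN⁻ sum to -3; with overall charge -1, Cr is +2.
Cr²⁺: group 6, so d-count = 6 − 2 = 4.
In the high-spin limit (t2g^3 e_g^1) the orbital term is -0.6Δₒ = -18990 cm⁻¹, with no excess pairing.
Low-spin: t2g^4 e_g^0, orbital CFSE = -1.6Δₒ = -50640 cm⁻¹; plus 1 excess pair × P = +23355 cm⁻¹; total -27285 cm⁻¹.
Thus E(LS) − E(HS) = -8295 cm⁻¹.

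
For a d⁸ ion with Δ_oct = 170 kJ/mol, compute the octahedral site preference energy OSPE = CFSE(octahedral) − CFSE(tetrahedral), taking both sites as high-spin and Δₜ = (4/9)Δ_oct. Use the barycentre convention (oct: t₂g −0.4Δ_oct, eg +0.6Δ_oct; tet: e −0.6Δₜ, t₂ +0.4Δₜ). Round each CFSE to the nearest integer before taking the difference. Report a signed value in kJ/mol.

-144

In an octahedral site d⁸ (HS) is t₂g⁶ eg², giving CFSE(oct) = -1.2Δ_oct = -204 kJ/mol.
Tetrahedral e⁴ t₂⁴ gives -0.8Δₜ = -0.8 × (4/9) × 170 = -60 kJ/mol.
Subtracting, OSPE = -204 − (-60) = -144 kJ/mol.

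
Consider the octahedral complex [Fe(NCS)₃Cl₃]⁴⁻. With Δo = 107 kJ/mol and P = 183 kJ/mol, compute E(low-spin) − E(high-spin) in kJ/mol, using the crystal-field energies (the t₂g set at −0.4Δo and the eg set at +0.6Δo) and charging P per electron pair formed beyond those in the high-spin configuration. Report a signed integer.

Ligand charges: 3×(-1) from NCS⁻ and 3×(-1) from Cl⁻ sum to -6; with overall charge -4, Fe is +2.
Group 8 minus oxidation state +2 gives a d⁶ configuration for Fe²⁺.
High-spin d⁶ fills as t₂g⁴ eg² with CFSE 4(−0.4) + 2(+0.6) = -0.4Δo = -43 kJ/mol.
Low-spin t₂g⁶ eg⁰ gives -2.4Δo = -257 kJ/mol, but forming 2 extra pairs costs 2P = 366 kJ/mol, so E(LS) = -257 + 366 = 109 kJ/mol.
Thus E(LS) − E(HS) = 152 kJ/mol.

152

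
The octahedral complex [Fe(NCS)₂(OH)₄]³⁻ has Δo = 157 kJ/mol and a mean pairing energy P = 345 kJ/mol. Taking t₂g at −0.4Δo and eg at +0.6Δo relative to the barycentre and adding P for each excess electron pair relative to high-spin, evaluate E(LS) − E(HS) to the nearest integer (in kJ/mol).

Ligand charges: 2×(-1) from NCS⁻ and 4×(-1) from OH⁻ sum to -6; with overall charge -3, Fe is +3.
Fe is in group 8, so Fe³⁺ is d⁵ (8 − 3 = 5).
In the high-spin limit (t₂g³ eg²) the orbital term is 0.0Δo = 0 kJ/mol, with no excess pairing.
Low-spin t₂g⁵ eg⁰ gives -2.0Δo = -314 kJ/mol, but forming 2 extra pairs costs 2P = 690 kJ/mol, so E(LS) = -314 + 690 = 376 kJ/mol.
E(LS) − E(HS) = 376 − (0) = 376 kJ/mol.

376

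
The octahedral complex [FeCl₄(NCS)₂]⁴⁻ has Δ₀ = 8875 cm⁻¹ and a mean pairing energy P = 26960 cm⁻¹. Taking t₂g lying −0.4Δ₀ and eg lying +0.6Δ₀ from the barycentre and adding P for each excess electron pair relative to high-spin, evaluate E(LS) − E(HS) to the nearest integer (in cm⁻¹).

36170

Ligand charges: 4×(-1) from Cl⁻ and 2×(-1) from NCS⁻ sum to -6; with overall charge -4, Fe is +2.
Fe is in group 8, so Fe²⁺ is d⁶ (8 − 2 = 6).
High-spin d⁶ fills as t₂g⁴ eg² with CFSE 4(−0.4) + 2(+0.6) = -0.4Δ₀ = -3550 cm⁻¹.
For low-spin the configuration is t₂g⁶ eg⁰: orbital energy -2.4 × 8875 = -21300 cm⁻¹, and 2 additional pairs relative to high-spin add 53920 cm⁻¹, giving 32620 cm⁻¹.
The difference is 32620 − (-3550) = 36170 cm⁻¹, so high-spin lies lower.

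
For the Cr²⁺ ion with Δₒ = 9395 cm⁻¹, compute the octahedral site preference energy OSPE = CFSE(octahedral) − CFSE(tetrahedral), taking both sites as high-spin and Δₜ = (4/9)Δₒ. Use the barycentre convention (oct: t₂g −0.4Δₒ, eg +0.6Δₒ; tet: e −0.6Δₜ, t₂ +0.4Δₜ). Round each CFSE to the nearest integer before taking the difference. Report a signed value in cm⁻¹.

Group 6 minus oxidation state +2 gives a d⁴ configuration for Cr²⁺.
In an octahedral site d⁴ (HS) is t₂g³ eg¹, giving CFSE(oct) = -0.6Δₒ = -5637 cm⁻¹.
Tetrahedral e² t₂² gives -0.4Δₜ = -0.4 × (4/9) × 9395 = -1670 cm⁻¹.
OSPE = CFSE(oct) − CFSE(tet) = -5637 − (-1670) = -3967 cm⁻¹.

-3967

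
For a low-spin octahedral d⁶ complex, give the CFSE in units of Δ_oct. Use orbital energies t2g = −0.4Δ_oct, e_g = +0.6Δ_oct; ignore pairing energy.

Configuration: t2g^6 e_g^0.
CFSE = 6(-0.4Δ_oct) + 0(0.6Δ_oct) = -2.4Δ_oct + 0.0Δ_oct = -2.4Δ_oct.

-2.4 Δ_oct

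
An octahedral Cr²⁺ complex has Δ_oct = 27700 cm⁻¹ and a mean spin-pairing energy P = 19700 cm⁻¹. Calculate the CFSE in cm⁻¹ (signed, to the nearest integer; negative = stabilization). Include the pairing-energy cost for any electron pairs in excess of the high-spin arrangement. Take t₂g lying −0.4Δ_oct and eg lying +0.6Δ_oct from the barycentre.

Group 6 minus oxidation state +2 gives a d⁴ configuration for Cr²⁺.
With Δ_oct > P the complex is low-spin.
Filling d⁴ accordingly: t₂g⁴ eg⁰.
Orbital CFSE = -1.6Δ_oct = -1.6 × 27700 = -44320 cm⁻¹.
Excess pairs vs high-spin: 1 − 0 = 1; pairing cost = +19700 cm⁻¹.
Net CFSE = -44320 + 19700 = -24620 cm⁻¹.

-24620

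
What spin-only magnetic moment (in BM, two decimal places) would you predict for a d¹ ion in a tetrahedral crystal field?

1.73 BM

Tetrahedral splitting is small, so the complex is high-spin.
Configuration: e¹ t₂⁰ → 1 unpaired electron.
μ(spin-only) = √[1(1+2)] = √3 ≈ 1.73 BM.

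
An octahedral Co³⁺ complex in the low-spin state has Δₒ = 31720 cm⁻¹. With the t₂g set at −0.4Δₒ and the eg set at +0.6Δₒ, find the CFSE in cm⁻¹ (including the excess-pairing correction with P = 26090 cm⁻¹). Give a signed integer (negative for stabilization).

-23948

Co sits in group 9; removing 3 electrons leaves Co³⁺ with 9 − 3 = 6 d electrons.
The d⁶ electrons fill as t₂g⁶ eg⁰.
The orbital stabilization is -2.4Δₒ = -2.4 × 31720 = -76128 cm⁻¹.
Relative to high-spin t₂g⁴ eg² (1 paired), the low-spin configuration has 2 additional pairs, contributing +2 × 26090 = +52180 cm⁻¹.
Combining: -76128 + 52180 = -23948 cm⁻¹.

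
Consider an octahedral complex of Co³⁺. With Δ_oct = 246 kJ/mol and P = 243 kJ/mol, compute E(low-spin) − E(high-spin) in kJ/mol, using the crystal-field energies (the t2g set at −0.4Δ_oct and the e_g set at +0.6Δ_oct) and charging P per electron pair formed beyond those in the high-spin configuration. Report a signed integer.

-6

Co sits in group 9; removing 3 electrons leaves Co³⁺ with 9 − 3 = 6 d electrons.
High-spin: t2g^4 e_g^2, CFSE = -0.4Δ_oct = -98 kJ/mol.
Low-spin t2g^6 e_g^0 gives -2.4Δ_oct = -590 kJ/mol, but forming 2 extra pairs costs 2P = 486 kJ/mol, so E(LS) = -590 + 486 = -104 kJ/mol.
Thus E(LS) − E(HS) = -6 kJ/mol.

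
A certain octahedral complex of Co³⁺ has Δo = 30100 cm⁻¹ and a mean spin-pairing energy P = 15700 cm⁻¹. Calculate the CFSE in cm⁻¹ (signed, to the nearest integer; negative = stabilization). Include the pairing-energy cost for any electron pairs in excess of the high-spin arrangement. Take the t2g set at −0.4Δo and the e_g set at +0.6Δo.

-40840

Co sits in group 9; removing 3 electrons leaves Co³⁺ with 9 − 3 = 6 d electrons.
Since Δo = 30100 cm⁻¹ > P = 15700 cm⁻¹, the complex adopts the low-spin configuration.
That gives t2g^6 e_g^0.
Orbital CFSE = -2.4Δo = -2.4 × 30100 = -72240 cm⁻¹.
Excess pairs vs high-spin: 3 − 1 = 2; pairing cost = +31400 cm⁻¹.
Net CFSE = -72240 + 31400 = -40840 cm⁻¹.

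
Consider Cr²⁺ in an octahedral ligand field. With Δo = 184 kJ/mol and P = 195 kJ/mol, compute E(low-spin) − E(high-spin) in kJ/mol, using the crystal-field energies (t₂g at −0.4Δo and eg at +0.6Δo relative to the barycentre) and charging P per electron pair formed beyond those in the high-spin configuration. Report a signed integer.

Cr²⁺: group 6, so d-count = 6 − 2 = 4.
High-spin d⁴ fills as t₂g³ eg¹ with CFSE 3(−0.4) + 1(+0.6) = -0.6Δo = -110 kJ/mol.
For low-spin the configuration is t₂g⁴ eg⁰: orbital energy -1.6 × 184 = -294 kJ/mol, and 1 additional pair relative to high-spin adds 195 kJ/mol, giving -99 kJ/mol.
E(LS) − E(HS) = -99 − (-110) = 11 kJ/mol.

11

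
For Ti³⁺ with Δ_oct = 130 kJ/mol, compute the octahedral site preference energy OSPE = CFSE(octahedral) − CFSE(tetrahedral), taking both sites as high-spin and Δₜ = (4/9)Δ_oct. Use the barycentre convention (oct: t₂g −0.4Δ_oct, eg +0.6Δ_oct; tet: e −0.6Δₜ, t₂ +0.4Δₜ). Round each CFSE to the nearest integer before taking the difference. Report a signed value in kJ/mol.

Group 4 minus oxidation state +3 gives a d¹ configuration for Ti³⁺.
In an octahedral site d¹ (HS) is t2g^1 e_g^0, giving CFSE(oct) = -0.4Δ_oct = -52 kJ/mol.
In a tetrahedral site the filling is e^1 t2^0: CFSE(tet) = -0.6Δₜ = -0.6 × (4/9)(130) = -35 kJ/mol.
OSPE = -52 − (-35) = -17 kJ/mol.

-17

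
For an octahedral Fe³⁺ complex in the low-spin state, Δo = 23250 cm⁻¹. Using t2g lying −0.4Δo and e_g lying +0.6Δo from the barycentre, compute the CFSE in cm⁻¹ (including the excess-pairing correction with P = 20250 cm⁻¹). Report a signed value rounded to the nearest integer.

Fe is in group 8, so Fe³⁺ is d⁵ (8 − 3 = 5).
Configuration: t2g^5 e_g^0.
Orbital CFSE = 5(-0.4) + 0(0.6) = -2.0Δo = -2.0 × 23250 = -46500 cm⁻¹.
Relative to high-spin t2g^3 e_g^2 (0 paired), the low-spin configuration has 2 additional pairs, contributing +2 × 20250 = +40500 cm⁻¹.
Combining: -46500 + 40500 = -6000 cm⁻¹.

-6000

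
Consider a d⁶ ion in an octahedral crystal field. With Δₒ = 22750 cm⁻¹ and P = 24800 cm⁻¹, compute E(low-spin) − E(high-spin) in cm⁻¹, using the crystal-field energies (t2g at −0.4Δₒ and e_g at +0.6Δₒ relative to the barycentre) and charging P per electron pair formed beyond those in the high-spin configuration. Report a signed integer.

4100

In the high-spin limit (t2g^4 e_g^2) the orbital term is -0.4Δₒ = -9100 cm⁻¹, with no excess pairing.
For low-spin the configuration is t2g^6 e_g^0: orbital energy -2.4 × 22750 = -54600 cm⁻¹, and 2 additional pairs relative to high-spin add 49600 cm⁻¹, giving -5000 cm⁻¹.
Thus E(LS) − E(HS) = 4100 cm⁻¹.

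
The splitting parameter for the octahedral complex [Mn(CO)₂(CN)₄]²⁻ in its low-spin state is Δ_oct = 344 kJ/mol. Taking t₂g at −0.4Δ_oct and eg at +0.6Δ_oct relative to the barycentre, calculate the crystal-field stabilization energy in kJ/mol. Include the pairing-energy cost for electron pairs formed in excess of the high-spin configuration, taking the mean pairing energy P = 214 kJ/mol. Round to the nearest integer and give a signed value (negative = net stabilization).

-260

Ligand charges: 2×(+0) from CO and 4×(-1) from CN⁻ sum to -4; with overall charge -2, Mn is +2.
Mn²⁺: group 7, so d-count = 7 − 2 = 5.
The d⁵ electrons fill as t₂g⁵ eg⁰.
Orbital CFSE = 5(-0.4) + 0(0.6) = -2.0Δ_oct = -2.0 × 344 = -688 kJ/mol.
High-spin d⁵ would be t₂g³ eg² with 0 pairs; low-spin has 2, so 2 excess pairs cost +2P = +428 kJ/mol.
Overall CFSE = -688 + 428 = -260 kJ/mol.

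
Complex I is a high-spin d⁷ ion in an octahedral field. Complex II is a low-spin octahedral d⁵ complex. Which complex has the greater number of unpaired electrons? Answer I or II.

I: t₂g⁵ eg² → 3 unpaired.
II: t₂g⁵ eg⁰ → 1 unpaired.
So I has more unpaired electrons.

I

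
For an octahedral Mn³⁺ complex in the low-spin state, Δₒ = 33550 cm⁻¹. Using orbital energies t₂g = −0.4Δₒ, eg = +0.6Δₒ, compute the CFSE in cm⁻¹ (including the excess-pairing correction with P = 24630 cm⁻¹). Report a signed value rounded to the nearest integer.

Group 7 minus oxidation state +3 gives a d⁴ configuration for Mn³⁺.
Electron filling gives t₂g⁴ eg⁰.
Orbital CFSE = 4(-0.4) + 0(0.6) = -1.6Δₒ = -1.6 × 33550 = -53680 cm⁻¹.
Relative to high-spin t₂g³ eg¹ (0 paired), the low-spin configuration has 1 additional pair, contributing +1 × 24630 = +24630 cm⁻¹.
Combining: -53680 + 24630 = -29050 cm⁻¹.

-29050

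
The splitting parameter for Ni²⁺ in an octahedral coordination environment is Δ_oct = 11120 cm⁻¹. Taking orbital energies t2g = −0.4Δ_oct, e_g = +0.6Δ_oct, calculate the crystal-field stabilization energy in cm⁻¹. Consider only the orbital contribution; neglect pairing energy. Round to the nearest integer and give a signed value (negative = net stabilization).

Ni is in group 10, so Ni²⁺ is d⁸ (10 − 2 = 8).
Electron filling gives t2g^6 e_g^2.
The orbital stabilization is -1.2Δ_oct = -1.2 × 11120 = -13344 cm⁻¹.

-13344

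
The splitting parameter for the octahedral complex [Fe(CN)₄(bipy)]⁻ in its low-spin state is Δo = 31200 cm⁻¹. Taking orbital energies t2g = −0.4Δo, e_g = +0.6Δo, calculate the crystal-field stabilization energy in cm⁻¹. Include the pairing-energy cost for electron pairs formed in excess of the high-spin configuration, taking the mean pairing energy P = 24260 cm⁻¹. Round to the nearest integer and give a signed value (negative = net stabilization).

Ligand charges: 4×(-1) from CN⁻ and 1×(+0) from bipy sum to -4; with overall charge -1, Fe is +3.
Fe³⁺: group 8, so d-count = 8 − 3 = 5.
Configuration: t2g^5 e_g^0.
CFSE(orbital) = 5×(-0.4Δo) + 0×(0.6Δo) = -2.0Δo; with Δo = 31200 cm⁻¹ that is -62400 cm⁻¹.
High-spin d⁵ would be t2g^3 e_g^2 with 0 pairs; low-spin has 2, so 2 excess pairs cost +2P = +48520 cm⁻¹.
Net CFSE = -62400 + 48520 = -13880 cm⁻¹.

-13880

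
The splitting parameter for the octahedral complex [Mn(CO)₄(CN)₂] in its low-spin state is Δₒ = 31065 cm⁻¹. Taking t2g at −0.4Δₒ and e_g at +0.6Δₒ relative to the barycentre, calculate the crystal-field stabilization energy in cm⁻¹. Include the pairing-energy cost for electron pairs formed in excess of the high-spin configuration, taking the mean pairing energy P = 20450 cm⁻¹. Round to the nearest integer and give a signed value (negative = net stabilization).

-21230

Ligand charges: 4×(+0) from CO and 2×(-1) from CN⁻ sum to -2; with overall charge +0, Mn is +2.
Group 7 minus oxidation state +2 gives a d⁵ configuration for Mn²⁺.
The d⁵ electrons fill as t2g^5 e_g^0.
The orbital stabilization is -2.0Δₒ = -2.0 × 31065 = -62130 cm⁻¹.
High-spin d⁵ would be t2g^3 e_g^2 with 0 pairs; low-spin has 2, so 2 excess pairs cost +2P = +40900 cm⁻¹.
Net CFSE = -62130 + 40900 = -21230 cm⁻¹.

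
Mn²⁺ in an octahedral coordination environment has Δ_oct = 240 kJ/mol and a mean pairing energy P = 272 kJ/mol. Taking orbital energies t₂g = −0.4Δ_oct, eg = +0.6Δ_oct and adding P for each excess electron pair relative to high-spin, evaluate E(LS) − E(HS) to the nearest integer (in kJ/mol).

64

Mn is in group 7, so Mn²⁺ is d⁵ (7 − 2 = 5).
High-spin: t₂g³ eg², CFSE = 0.0Δ_oct = 0 kJ/mol.
Low-spin t₂g⁵ eg⁰ gives -2.0Δ_oct = -480 kJ/mol, but forming 2 extra pairs costs 2P = 544 kJ/mol, so E(LS) = -480 + 544 = 64 kJ/mol.
The difference is 64 − (0) = 64 kJ/mol, so high-spin lies lower.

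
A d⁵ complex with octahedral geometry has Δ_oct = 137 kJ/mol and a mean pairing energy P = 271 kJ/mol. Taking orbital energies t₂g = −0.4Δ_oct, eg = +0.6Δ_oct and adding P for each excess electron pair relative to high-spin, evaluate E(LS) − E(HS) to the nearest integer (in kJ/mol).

268

High-spin: t₂g³ eg², CFSE = 0.0Δ_oct = 0 kJ/mol.
For low-spin the configuration is t₂g⁵ eg⁰: orbital energy -2.0 × 137 = -274 kJ/mol, and 2 additional pairs relative to high-spin add 542 kJ/mol, giving 268 kJ/mol.
The difference is 268 − (0) = 268 kJ/mol, so high-spin lies lower.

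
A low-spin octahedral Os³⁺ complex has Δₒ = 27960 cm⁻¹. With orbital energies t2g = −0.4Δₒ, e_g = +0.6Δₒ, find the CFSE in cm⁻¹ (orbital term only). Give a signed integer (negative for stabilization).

-55920

Os sits in group 8; removing 3 electrons leaves Os³⁺ with 8 − 3 = 5 d electrons.
The d⁵ electrons fill as t2g^5 e_g^0.
Orbital CFSE = 5(-0.4) + 0(0.6) = -2.0Δₒ = -2.0 × 27960 = -55920 cm⁻¹.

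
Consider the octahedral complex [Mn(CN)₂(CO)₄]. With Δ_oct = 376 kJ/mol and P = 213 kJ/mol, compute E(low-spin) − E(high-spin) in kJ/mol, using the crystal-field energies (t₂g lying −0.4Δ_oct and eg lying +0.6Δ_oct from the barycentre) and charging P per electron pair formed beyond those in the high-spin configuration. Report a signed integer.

Ligand charges: 2×(-1) from CN⁻ and 4×(+0) from CO sum to -2; with overall charge +0, Mn is +2.
Mn is in group 7, so Mn²⁺ is d⁵ (7 − 2 = 5).
High-spin d⁵ fills as t₂g³ eg² with CFSE 3(−0.4) + 2(+0.6) = 0.0Δ_oct = 0 kJ/mol.
Low-spin: t₂g⁵ eg⁰, orbital CFSE = -2.0Δ_oct = -752 kJ/mol; plus 2 excess pairs × P = +426 kJ/mol; total -326 kJ/mol.
E(LS) − E(HS) = -326 − (0) = -326 kJ/mol.

-326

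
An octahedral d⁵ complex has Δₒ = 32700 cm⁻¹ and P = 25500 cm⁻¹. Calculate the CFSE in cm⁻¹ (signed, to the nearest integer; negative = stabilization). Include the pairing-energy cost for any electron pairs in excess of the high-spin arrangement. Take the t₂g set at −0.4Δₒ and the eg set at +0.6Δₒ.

Here Δₒ > P (32700 > 25500), so the low-spin state is favoured.
Filling d⁵ accordingly: t₂g⁵ eg⁰.
Orbital CFSE = -2.0Δₒ = -2.0 × 32700 = -65400 cm⁻¹.
Excess pairs vs high-spin: 2 − 0 = 2; pairing cost = +51000 cm⁻¹.
Net CFSE = -65400 + 51000 = -14400 cm⁻¹.

-14400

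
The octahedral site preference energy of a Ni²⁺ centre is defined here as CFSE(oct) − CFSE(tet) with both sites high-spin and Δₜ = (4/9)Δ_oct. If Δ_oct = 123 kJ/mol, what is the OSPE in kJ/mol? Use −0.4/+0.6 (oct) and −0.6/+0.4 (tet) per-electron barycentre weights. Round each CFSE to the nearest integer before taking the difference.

Ni is in group 10, so Ni²⁺ is d⁸ (10 − 2 = 8).
In an octahedral site d⁸ (HS) is t2g^6 e_g^2, giving CFSE(oct) = -1.2Δ_oct = -148 kJ/mol.
Tetrahedral: e^4 t2^4, CFSE = 4(−0.6) + 4(+0.4) = -0.8Δₜ = -0.8 × (4/9) × 123 = -44 kJ/mol.
Subtracting, OSPE = -148 − (-44) = -104 kJ/mol.

-104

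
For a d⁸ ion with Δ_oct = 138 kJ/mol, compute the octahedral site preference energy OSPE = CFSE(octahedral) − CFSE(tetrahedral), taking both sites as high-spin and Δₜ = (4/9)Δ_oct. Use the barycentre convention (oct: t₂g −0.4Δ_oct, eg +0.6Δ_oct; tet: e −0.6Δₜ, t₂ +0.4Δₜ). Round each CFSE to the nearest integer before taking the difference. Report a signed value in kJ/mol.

-117

Octahedral (high-spin): t2g^6 e_g^2, CFSE = 6(−0.4) + 2(+0.6) = -1.2Δ_oct = -1.2 × 138 = -166 kJ/mol.
In a tetrahedral site the filling is e^4 t2^4: CFSE(tet) = -0.8Δₜ = -0.8 × (4/9)(138) = -49 kJ/mol.
OSPE = -166 − (-49) = -117 kJ/mol.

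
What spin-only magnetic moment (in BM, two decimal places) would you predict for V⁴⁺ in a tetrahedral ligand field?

V sits in group 5; removing 4 electrons leaves V⁴⁺ with 5 − 4 = 1 d electrons.
Tetrahedral splitting is small, so the complex is high-spin.
Configuration: e¹ t₂⁰ → 1 unpaired electron.
μ(spin-only) = √[1(1+2)] = √3 ≈ 1.73 BM.

1.73 BM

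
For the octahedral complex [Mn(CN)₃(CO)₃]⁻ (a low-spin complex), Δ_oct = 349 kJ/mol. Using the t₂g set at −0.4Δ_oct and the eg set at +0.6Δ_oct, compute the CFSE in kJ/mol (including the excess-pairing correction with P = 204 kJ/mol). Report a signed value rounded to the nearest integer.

Ligand charges: 3×(-1) from CN⁻ and 3×(+0) from CO sum to -3; with overall charge -1, Mn is +2.
Group 7 minus oxidation state +2 gives a d⁵ configuration for Mn²⁺.
Configuration: t₂g⁵ eg⁰.
Orbital CFSE = 5(-0.4) + 0(0.6) = -2.0Δ_oct = -2.0 × 349 = -698 kJ/mol.
Pairing penalty: 2 pairs vs 0 in the high-spin reference → 2 extra × P = 408 kJ/mol.
Overall CFSE = -698 + 408 = -290 kJ/mol.

-290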